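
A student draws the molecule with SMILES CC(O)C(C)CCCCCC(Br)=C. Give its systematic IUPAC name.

9-bromo-3-methyldec-9-en-2-ol

The longest chain bearing the –OH group and the multiple bond is 10 carbons long (decane).
The highest-priority functional group is an alcohol (–OH), so the name ends in -ol.
There is one C=C double bond, indicated by the ending -ene.
Number the chain so that numbering from this end puts the hydroxyl group at C-2 rather than C-9.
That gives the hydroxyl at C-2; the double bond between C-9 and C-10; a bromo group at C-9; a methyl group at C-3.
Substituent prefixes are cited in alphabetical order (multiplying prefixes like di-/tri- are ignored for ordering).
Assembling the pieces gives 9-bromo-3-methyldec-9-en-2-ol.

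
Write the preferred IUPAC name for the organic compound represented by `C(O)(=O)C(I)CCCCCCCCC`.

Counting along the main chain through the –COOH group gives 11 carbons: the parent is undecane.
The highest-priority functional group is a carboxylic acid (terminal –COOH), so the name ends in -oic acid.
The numbering direction is chosen so that the carboxylic acid carbon is C-1 by definition.
With this numbering: an iodo group at C-2.
Assembling the pieces gives 2-iodoundecanoic acid.

2-iodoundecanoic acid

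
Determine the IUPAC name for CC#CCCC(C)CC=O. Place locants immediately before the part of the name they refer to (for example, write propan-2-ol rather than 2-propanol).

3-methyloct-6-ynal

The longest chain bearing the –CHO group and the multiple bond is 8 carbons long (octane).
An aldehyde (terminal –CHO) is the principal characteristic group, giving the suffix -al.
A C≡C triple bond in the chain gives the infix -yne-.
The numbering direction is chosen so that the aldehyde carbon is C-1 by definition.
With this numbering: the triple bond between C-6 and C-7; a methyl group at C-3.
Assembling the pieces gives 3-methyloct-6-ynal.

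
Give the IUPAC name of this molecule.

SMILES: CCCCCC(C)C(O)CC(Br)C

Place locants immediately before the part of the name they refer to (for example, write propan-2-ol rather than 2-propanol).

The longest carbon chain that includes the –OH group has 10 carbons, so the parent hydride is decane.
The highest-priority functional group is an alcohol (–OH), so the name ends in -ol.
Number the chain so that numbering from this end puts the hydroxyl group at C-4 rather than C-7.
That gives the hydroxyl at C-4; a bromo group at C-2; a methyl group at C-5.
The substituents are ordered alphabetically, ignoring any di-/tri- multipliers.
Putting it together: 2-bromo-5-methyldecan-4-ol.

2-bromo-5-methyldecan-4-ol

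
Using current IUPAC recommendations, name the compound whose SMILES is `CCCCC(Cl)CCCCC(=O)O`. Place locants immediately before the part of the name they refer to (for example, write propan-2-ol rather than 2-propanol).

6-chlorodecanoic acid

Counting along the main chain through the –COOH group gives 10 carbons: the parent is decane.
The principal characteristic group is a carboxylic acid (terminal –COOH), named with the suffix -oic acid.
Number the chain so that the carboxylic acid carbon is C-1 by definition.
That gives a chloro group at C-6.
Assembling the pieces gives 6-chlorodecanoic acid.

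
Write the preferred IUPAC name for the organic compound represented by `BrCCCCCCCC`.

1-bromooctane

The parent chain contains 8 carbons (octane).
The numbering direction is chosen so that the substituent locant set {1} is lower than {8} at the first point of difference.
That gives a bromo group at C-1.
The name is 1-bromooctane.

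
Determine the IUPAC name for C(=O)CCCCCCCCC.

decanal

The longest carbon chain that includes the –CHO group has 10 carbons, so the parent hydride is decane.
The principal characteristic group is an aldehyde (terminal –CHO), named with the suffix -al.
The numbering direction is chosen so that the aldehyde carbon is C-1 by definition.
Assembling the pieces gives decanal.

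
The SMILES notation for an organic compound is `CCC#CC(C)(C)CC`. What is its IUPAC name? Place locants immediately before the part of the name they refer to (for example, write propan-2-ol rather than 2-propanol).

5,5-dimethylhept-3-yne

The longest carbon chain that includes the multiple bond has 7 carbons, so the parent hydride is heptane.
A C≡C triple bond in the chain gives the infix -yne-.
The numbering direction is chosen so that numbering from this end puts the triple bond at C-3 rather than C-4.
With this numbering: the triple bond between C-3 and C-4; two methyl groups at C-5.
The name is 5,5-dimethylhept-3-yne.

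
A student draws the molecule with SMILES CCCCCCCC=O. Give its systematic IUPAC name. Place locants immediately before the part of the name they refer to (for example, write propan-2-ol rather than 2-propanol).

The longest chain bearing the –CHO group is 8 carbons long (octane).
The highest-priority functional group is an aldehyde (terminal –CHO), so the name ends in -al.
Number the chain so that the aldehyde carbon is C-1 by definition.
Assembling the pieces gives octanal.

octanal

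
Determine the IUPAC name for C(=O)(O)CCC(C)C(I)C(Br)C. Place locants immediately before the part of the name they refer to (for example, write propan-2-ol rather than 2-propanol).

Counting along the main chain through the –COOH group gives 7 carbons: the parent is heptane.
The highest-priority functional group is a carboxylic acid (terminal –COOH), so the name ends in -oic acid.
Number the chain so that the carboxylic acid carbon is C-1 by definition.
This places a bromo group at C-6; an iodo group at C-5; a methyl group at C-4.
Prefixes are listed alphabetically: bromo, iodo, methyl.
Assembling the pieces gives 6-bromo-5-iodo-4-methylheptanoic acid.

6-bromo-5-iodo-4-methylheptanoic acid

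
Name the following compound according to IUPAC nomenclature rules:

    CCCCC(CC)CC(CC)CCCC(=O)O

5,7-diethylundecanoic acid

Counting along the main chain through the –COOH group gives 11 carbons: the parent is undecane.
A carboxylic acid (terminal –COOH) is the principal characteristic group, giving the suffix -oic acid.
The numbering direction is chosen so that the carboxylic acid carbon is C-1 by definition.
With this numbering: ethyl groups at C-5 and C-7.
Assembling the pieces gives 5,7-diethylundecanoic acid.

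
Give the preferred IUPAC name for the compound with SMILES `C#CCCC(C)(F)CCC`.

The longest chain bearing the multiple bond is 8 carbons long (octane).
There is one C≡C triple bond, indicated by the ending -yne.
Number the chain so that numbering from this end puts the triple bond at C-1 rather than C-7.
With this numbering: the triple bond between C-1 and C-2; a fluoro group at C-5; a methyl group at C-5.
The substituents are ordered alphabetically, ignoring any di-/tri- multipliers.
Assembling the pieces gives 5-fluoro-5-methyloct-1-yne.

5-fluoro-5-methyloct-1-yne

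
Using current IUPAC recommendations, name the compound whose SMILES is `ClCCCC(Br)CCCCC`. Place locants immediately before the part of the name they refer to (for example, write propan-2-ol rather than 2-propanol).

The longest continuous carbon chain has 9 atoms, so the parent hydride is nonane.
Choose the numbering such that the substituent locant set {1,4} is lower than {6,9} at the first point of difference.
With this numbering: a bromo group at C-4; a chloro group at C-1.
The substituents are ordered alphabetically, ignoring any di-/tri- multipliers.
Putting it together: 4-bromo-1-chlorononane.

4-bromo-1-chlorononane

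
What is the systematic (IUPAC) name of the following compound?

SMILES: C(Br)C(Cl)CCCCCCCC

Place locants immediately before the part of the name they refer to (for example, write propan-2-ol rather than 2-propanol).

The parent chain contains 10 carbons (decane).
Number the chain so that the substituent locant set {1,2} is lower than {9,10} at the first point of difference.
With this numbering: a bromo group at C-1; a chloro group at C-2.
The substituents are ordered alphabetically, ignoring any di-/tri- multipliers.
The name is 1-bromo-2-chlorodecane.

1-bromo-2-chlorodecane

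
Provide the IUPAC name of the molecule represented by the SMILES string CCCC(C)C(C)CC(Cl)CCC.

The longest continuous carbon chain has 10 atoms, so the parent hydride is decane.
Choose the numbering such that the substituent locant set {4,5,7} is lower than {4,6,7} at the first point of difference.
This places a chloro group at C-7; methyl groups at C-4 and C-5.
The substituents are ordered alphabetically, ignoring any di-/tri- multipliers.
Assembling the pieces gives 7-chloro-4,5-dimethyldecane.

7-chloro-4,5-dimethyldecane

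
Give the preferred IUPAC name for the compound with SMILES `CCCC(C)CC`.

3-methylhexane

The parent chain contains 6 carbons (hexane).
Choose the numbering such that the substituent locant set {3} is lower than {4} at the first point of difference.
With this numbering: a methyl group at C-3.
Putting it together: 3-methylhexane.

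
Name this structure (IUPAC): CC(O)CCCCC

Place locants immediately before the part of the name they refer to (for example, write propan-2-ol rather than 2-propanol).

The longest chain bearing the –OH group is 7 carbons long (heptane).
The highest-priority functional group is an alcohol (–OH), so the name ends in -ol.
The numbering direction is chosen so that numbering from this end puts the hydroxyl group at C-2 rather than C-6.
This places the hydroxyl at C-2.
Putting it together: heptan-2-ol.

heptan-2-ol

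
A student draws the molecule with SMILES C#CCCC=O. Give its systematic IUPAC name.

pent-4-ynal

The longest chain bearing the –CHO group and the multiple bond is 5 carbons long (pentane).
The principal characteristic group is an aldehyde (terminal –CHO), named with the suffix -al.
There is one C≡C triple bond, indicated by the ending -yne.
The numbering direction is chosen so that the aldehyde carbon is C-1 by definition.
That gives the triple bond between C-4 and C-5.
Putting it together: pent-4-ynal.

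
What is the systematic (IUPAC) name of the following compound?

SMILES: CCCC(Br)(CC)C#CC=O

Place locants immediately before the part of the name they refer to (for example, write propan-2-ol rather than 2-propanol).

The longest chain bearing the –CHO group and the multiple bond is 7 carbons long (heptane).
The highest-priority functional group is an aldehyde (terminal –CHO), so the name ends in -al.
The chain contains a C≡C triple bond, so the unsaturation ending is -yne.
Choose the numbering such that the aldehyde carbon is C-1 by definition.
That gives the triple bond between C-2 and C-3; a bromo group at C-4; an ethyl group at C-4.
The substituents are ordered alphabetically, ignoring any di-/tri- multipliers.
Assembling the pieces gives 4-bromo-4-ethylhept-2-ynal.

4-bromo-4-ethylhept-2-ynal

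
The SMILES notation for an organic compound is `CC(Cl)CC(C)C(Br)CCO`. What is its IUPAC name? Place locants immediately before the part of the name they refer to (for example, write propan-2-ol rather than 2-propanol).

3-bromo-6-chloro-4-methylheptan-1-ol

The longest chain bearing the –OH group is 7 carbons long (heptane).
The principal characteristic group is an alcohol (–OH), named with the suffix -ol.
The numbering direction is chosen so that numbering from this end puts the hydroxyl group at C-1 rather than C-7.
With this numbering: the hydroxyl at C-1; a bromo group at C-3; a chloro group at C-6; a methyl group at C-4.
The substituents are ordered alphabetically, ignoring any di-/tri- multipliers.
Assembling the pieces gives 3-bromo-6-chloro-4-methylheptan-1-ol.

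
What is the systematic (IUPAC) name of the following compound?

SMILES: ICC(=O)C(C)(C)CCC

The longest carbon chain that includes the carbonyl has 6 carbons, so the parent hydride is hexane.
The highest-priority functional group is a ketone (C=O on an internal carbon), so the name ends in -one.
Number the chain so that numbering from this end puts the carbonyl group at C-2 rather than C-5.
That gives the carbonyl at C-2; an iodo group at C-1; two methyl groups at C-3.
Substituent prefixes are cited in alphabetical order (multiplying prefixes like di-/tri- are ignored for ordering).
Assembling the pieces gives 1-iodo-3,3-dimethylhexan-2-one.

1-iodo-3,3-dimethylhexan-2-one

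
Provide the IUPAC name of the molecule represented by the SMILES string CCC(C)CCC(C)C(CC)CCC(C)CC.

The longest continuous carbon chain has 12 atoms, so the parent hydride is dodecane.
The numbering direction is chosen so that the locant sets are identical either way, so the alphabetically earlier ethyl substituent takes the lower locant (6 rather than 7).
With this numbering: an ethyl group at C-6; methyl groups at C-3 and C-7 and C-10.
Substituent prefixes are cited in alphabetical order (multiplying prefixes like di-/tri- are ignored for ordering).
Putting it together: 6-ethyl-3,7,10-trimethyldodecane.

6-ethyl-3,7,10-trimethyldodecane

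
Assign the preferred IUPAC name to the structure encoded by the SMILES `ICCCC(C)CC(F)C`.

The longest carbon chain is 7 atoms: the parent is heptane.
The numbering direction is chosen so that the substituent locant set {1,4,6} is lower than {2,4,7} at the first point of difference.
With this numbering: a fluoro group at C-6; an iodo group at C-1; a methyl group at C-4.
The substituents are ordered alphabetically, ignoring any di-/tri- multipliers.
The name is 6-fluoro-1-iodo-4-methylheptane.

6-fluoro-1-iodo-4-methylheptane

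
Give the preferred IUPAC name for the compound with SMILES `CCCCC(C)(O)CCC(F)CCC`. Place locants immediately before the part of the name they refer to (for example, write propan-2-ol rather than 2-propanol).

The longest carbon chain that includes the –OH group has 11 carbons, so the parent hydride is undecane.
The highest-priority functional group is an alcohol (–OH), so the name ends in -ol.
Choose the numbering such that numbering from this end puts the hydroxyl group at C-5 rather than C-7.
With this numbering: the hydroxyl at C-5; a fluoro group at C-8; a methyl group at C-5.
Substituent prefixes are cited in alphabetical order (multiplying prefixes like di-/tri- are ignored for ordering).
The name is 8-fluoro-5-methylundecan-5-ol.

8-fluoro-5-methylundecan-5-ol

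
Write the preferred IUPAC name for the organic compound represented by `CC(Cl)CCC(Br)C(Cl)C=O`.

The longest chain bearing the –CHO group is 7 carbons long (heptane).
An aldehyde (terminal –CHO) is the principal characteristic group, giving the suffix -al.
Choose the numbering such that the aldehyde carbon is C-1 by definition.
That gives a bromo group at C-3; chloro groups at C-2 and C-6.
Substituent prefixes are cited in alphabetical order (multiplying prefixes like di-/tri- are ignored for ordering).
Assembling the pieces gives 3-bromo-2,6-dichloroheptanal.

3-bromo-2,6-dichloroheptanal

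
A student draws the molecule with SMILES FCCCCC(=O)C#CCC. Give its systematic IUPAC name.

9-fluoronon-3-yn-5-one

The longest chain bearing the carbonyl and the multiple bond is 9 carbons long (nonane).
The principal characteristic group is a ketone (C=O on an internal carbon), named with the suffix -one.
The chain contains a C≡C triple bond, so the unsaturation ending is -yne.
Choose the numbering such that numbering from this end puts the triple bond at C-3 rather than C-6.
That gives the carbonyl at C-5; the triple bond between C-3 and C-4; a fluoro group at C-9.
Assembling the pieces gives 9-fluoronon-3-yn-5-one.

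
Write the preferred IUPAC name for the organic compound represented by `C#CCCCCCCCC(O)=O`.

The longest carbon chain that includes the –COOH group and the multiple bond has 10 carbons, so the parent hydride is decane.
A carboxylic acid (terminal –COOH) is the principal characteristic group, giving the suffix -oic acid.
There is one C≡C triple bond, indicated by the ending -yne.
Choose the numbering such that the carboxylic acid carbon is C-1 by definition.
With this numbering: the triple bond between C-9 and C-10.
Assembling the pieces gives dec-9-ynoic acid.

dec-9-ynoic acid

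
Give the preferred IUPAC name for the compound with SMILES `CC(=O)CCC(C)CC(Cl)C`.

7-chloro-5-methyloctan-2-one

The longest carbon chain that includes the carbonyl has 8 carbons, so the parent hydride is octane.
The principal characteristic group is a ketone (C=O on an internal carbon), named with the suffix -one.
The numbering direction is chosen so that numbering from this end puts the carbonyl group at C-2 rather than C-7.
With this numbering: the carbonyl at C-2; a chloro group at C-7; a methyl group at C-5.
Substituent prefixes are cited in alphabetical order (multiplying prefixes like di-/tri- are ignored for ordering).
Putting it together: 7-chloro-5-methyloctan-2-one.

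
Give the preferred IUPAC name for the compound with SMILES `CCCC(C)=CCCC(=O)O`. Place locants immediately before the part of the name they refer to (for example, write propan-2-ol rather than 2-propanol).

The longest carbon chain that includes the –COOH group and the multiple bond has 8 carbons, so the parent hydride is octane.
The principal characteristic group is a carboxylic acid (terminal –COOH), named with the suffix -oic acid.
A C=C double bond in the chain gives the infix -ene-.
Choose the numbering such that the carboxylic acid carbon is C-1 by definition.
That gives the double bond between C-4 and C-5; a methyl group at C-5.
Assembling the pieces gives 5-methyloct-4-enoic acid.

5-methyloct-4-enoic acid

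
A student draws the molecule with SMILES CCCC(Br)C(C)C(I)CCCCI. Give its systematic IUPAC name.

7-bromo-1,5-diiodo-6-methyldecane

The longest carbon chain is 10 atoms: the parent is decane.
The numbering direction is chosen so that the substituent locant set {1,5,6,7} is lower than {4,5,6,10} at the first point of difference.
That gives a bromo group at C-7; iodo groups at C-1 and C-5; a methyl group at C-6.
Prefixes are listed alphabetically: bromo, iodo, methyl.
The name is 7-bromo-1,5-diiodo-6-methyldecane.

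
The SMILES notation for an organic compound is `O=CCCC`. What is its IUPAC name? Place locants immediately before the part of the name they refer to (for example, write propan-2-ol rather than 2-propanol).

butanal

Counting along the main chain through the –CHO group gives 4 carbons: the parent is butane.
The highest-priority functional group is an aldehyde (terminal –CHO), so the name ends in -al.
The numbering direction is chosen so that the aldehyde carbon is C-1 by definition.
Assembling the pieces gives butanal.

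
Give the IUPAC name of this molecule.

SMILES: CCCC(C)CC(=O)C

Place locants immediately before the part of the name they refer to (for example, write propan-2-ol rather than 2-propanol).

Counting along the main chain through the carbonyl gives 7 carbons: the parent is heptane.
The highest-priority functional group is a ketone (C=O on an internal carbon), so the name ends in -one.
The numbering direction is chosen so that numbering from this end puts the carbonyl group at C-2 rather than C-6.
With this numbering: the carbonyl at C-2; a methyl group at C-4.
The name is 4-methylheptan-2-one.

4-methylheptan-2-one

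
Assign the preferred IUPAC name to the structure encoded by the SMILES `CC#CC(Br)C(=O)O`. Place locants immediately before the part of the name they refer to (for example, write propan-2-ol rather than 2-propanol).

The longest chain bearing the –COOH group and the multiple bond is 5 carbons long (pentane).
The principal characteristic group is a carboxylic acid (terminal –COOH), named with the suffix -oic acid.
There is one C≡C triple bond, indicated by the ending -yne.
Choose the numbering such that the carboxylic acid carbon is C-1 by definition.
That gives the triple bond between C-3 and C-4; a bromo group at C-2.
Putting it together: 2-bromopent-3-ynoic acid.

2-bromopent-3-ynoic acid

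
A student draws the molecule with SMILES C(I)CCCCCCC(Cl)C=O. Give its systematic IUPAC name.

2-chloro-9-iodononanal

The longest chain bearing the –CHO group is 9 carbons long (nonane).
An aldehyde (terminal –CHO) is the principal characteristic group, giving the suffix -al.
Choose the numbering such that the aldehyde carbon is C-1 by definition.
This places a chloro group at C-2; an iodo group at C-9.
Substituent prefixes are cited in alphabetical order (multiplying prefixes like di-/tri- are ignored for ordering).
Assembling the pieces gives 2-chloro-9-iodononanal.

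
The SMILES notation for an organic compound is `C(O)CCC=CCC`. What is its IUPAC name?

hept-4-en-1-ol

The longest carbon chain that includes the –OH group and the multiple bond has 7 carbons, so the parent hydride is heptane.
The principal characteristic group is an alcohol (–OH), named with the suffix -ol.
A C=C double bond in the chain gives the infix -ene-.
Choose the numbering such that numbering from this end puts the hydroxyl group at C-1 rather than C-7.
That gives the hydroxyl at C-1; the double bond between C-4 and C-5.
The name is hept-4-en-1-ol.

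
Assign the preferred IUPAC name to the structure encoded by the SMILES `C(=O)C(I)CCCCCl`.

The longest carbon chain that includes the –CHO group has 6 carbons, so the parent hydride is hexane.
The highest-priority functional group is an aldehyde (terminal –CHO), so the name ends in -al.
Choose the numbering such that the aldehyde carbon is C-1 by definition.
With this numbering: a chloro group at C-6; an iodo group at C-2.
Prefixes are listed alphabetically: chloro, iodo.
The name is 6-chloro-2-iodohexanal.

6-chloro-2-iodohexanal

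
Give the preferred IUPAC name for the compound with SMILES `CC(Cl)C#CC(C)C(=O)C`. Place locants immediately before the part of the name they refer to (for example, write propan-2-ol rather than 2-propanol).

6-chloro-3-methylhept-4-yn-2-one

Counting along the main chain through the carbonyl and the multiple bond gives 7 carbons: the parent is heptane.
The highest-priority functional group is a ketone (C=O on an internal carbon), so the name ends in -one.
The chain contains a C≡C triple bond, so the unsaturation ending is -yne.
Number the chain so that numbering from this end puts the carbonyl group at C-2 rather than C-6.
This places the carbonyl at C-2; the triple bond between C-4 and C-5; a chloro group at C-6; a methyl group at C-3.
Substituent prefixes are cited in alphabetical order (multiplying prefixes like di-/tri- are ignored for ordering).
Assembling the pieces gives 6-chloro-3-methylhept-4-yn-2-one.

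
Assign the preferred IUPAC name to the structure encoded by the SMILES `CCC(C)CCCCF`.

1-fluoro-5-methylheptane

The parent chain contains 7 carbons (heptane).
Choose the numbering such that the substituent locant set {1,5} is lower than {3,7} at the first point of difference.
This places a fluoro group at C-1; a methyl group at C-5.
The substituents are ordered alphabetically, ignoring any di-/tri- multipliers.
Assembling the pieces gives 1-fluoro-5-methylheptane.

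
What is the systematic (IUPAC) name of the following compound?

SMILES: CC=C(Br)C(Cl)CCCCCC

Counting along the main chain through the multiple bond gives 10 carbons: the parent is decane.
There is one C=C double bond, indicated by the ending -ene.
The numbering direction is chosen so that numbering from this end puts the double bond at C-2 rather than C-8.
This places the double bond between C-2 and C-3; a bromo group at C-3; a chloro group at C-4.
Substituent prefixes are cited in alphabetical order (multiplying prefixes like di-/tri- are ignored for ordering).
Putting it together: 3-bromo-4-chlorodec-2-ene.

3-bromo-4-chlorodec-2-ene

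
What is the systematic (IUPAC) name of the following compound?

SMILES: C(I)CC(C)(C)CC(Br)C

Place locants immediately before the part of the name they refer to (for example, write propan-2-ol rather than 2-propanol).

5-bromo-1-iodo-3,3-dimethylhexane

The longest carbon chain is 6 atoms: the parent is hexane.
Choose the numbering such that the substituent locant set {1,3,3,5} is lower than {2,4,4,6} at the first point of difference.
With this numbering: a bromo group at C-5; an iodo group at C-1; two methyl groups at C-3.
Substituent prefixes are cited in alphabetical order (multiplying prefixes like di-/tri- are ignored for ordering).
Putting it together: 5-bromo-1-iodo-3,3-dimethylhexane.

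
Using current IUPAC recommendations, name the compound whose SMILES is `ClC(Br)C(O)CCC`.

The longest chain bearing the –OH group is 5 carbons long (pentane).
The principal characteristic group is an alcohol (–OH), named with the suffix -ol.
The numbering direction is chosen so that numbering from this end puts the hydroxyl group at C-2 rather than C-4.
With this numbering: the hydroxyl at C-2; a bromo group at C-1; a chloro group at C-1.
Prefixes are listed alphabetically: bromo, chloro.
Assembling the pieces gives 1-bromo-1-chloropentan-2-ol.

1-bromo-1-chloropentan-2-ol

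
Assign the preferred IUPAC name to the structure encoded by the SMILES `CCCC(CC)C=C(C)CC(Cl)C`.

Counting along the main chain through the multiple bond gives 9 carbons: the parent is nonane.
There is one C=C double bond, indicated by the ending -ene.
Number the chain so that numbering from this end puts the double bond at C-4 rather than C-5.
That gives the double bond between C-4 and C-5; a chloro group at C-2; an ethyl group at C-6; a methyl group at C-4.
Prefixes are listed alphabetically: chloro, ethyl, methyl.
The name is 2-chloro-6-ethyl-4-methylnon-4-ene.

2-chloro-6-ethyl-4-methylnon-4-ene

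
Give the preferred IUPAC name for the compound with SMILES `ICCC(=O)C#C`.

5-iodopent-1-yn-3-one

The longest carbon chain that includes the carbonyl and the multiple bond has 5 carbons, so the parent hydride is pentane.
The principal characteristic group is a ketone (C=O on an internal carbon), named with the suffix -one.
A C≡C triple bond in the chain gives the infix -yne-.
Choose the numbering such that numbering from this end puts the triple bond at C-1 rather than C-4.
That gives the carbonyl at C-3; the triple bond between C-1 and C-2; an iodo group at C-5.
The name is 5-iodopent-1-yn-3-one.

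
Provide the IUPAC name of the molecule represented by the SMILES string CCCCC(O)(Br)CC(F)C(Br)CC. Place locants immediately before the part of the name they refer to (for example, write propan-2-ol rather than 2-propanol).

The longest chain bearing the –OH group is 10 carbons long (decane).
The highest-priority functional group is an alcohol (–OH), so the name ends in -ol.
Number the chain so that numbering from this end puts the hydroxyl group at C-5 rather than C-6.
With this numbering: the hydroxyl at C-5; bromo groups at C-5 and C-8; a fluoro group at C-7.
The substituents are ordered alphabetically, ignoring any di-/tri- multipliers.
Putting it together: 5,8-dibromo-7-fluorodecan-5-ol.

5,8-dibromo-7-fluorodecan-5-ol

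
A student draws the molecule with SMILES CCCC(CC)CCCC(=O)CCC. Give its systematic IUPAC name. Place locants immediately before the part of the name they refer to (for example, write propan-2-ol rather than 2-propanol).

The longest carbon chain that includes the carbonyl has 11 carbons, so the parent hydride is undecane.
The highest-priority functional group is a ketone (C=O on an internal carbon), so the name ends in -one.
Number the chain so that numbering from this end puts the carbonyl group at C-4 rather than C-8.
This places the carbonyl at C-4; an ethyl group at C-8.
Assembling the pieces gives 8-ethylundecan-4-one.

8-ethylundecan-4-one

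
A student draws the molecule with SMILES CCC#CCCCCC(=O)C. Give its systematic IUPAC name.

The longest chain bearing the carbonyl and the multiple bond is 10 carbons long (decane).
The principal characteristic group is a ketone (C=O on an internal carbon), named with the suffix -one.
The chain contains a C≡C triple bond, so the unsaturation ending is -yne.
The numbering direction is chosen so that numbering from this end puts the carbonyl group at C-2 rather than C-9.
This places the carbonyl at C-2; the triple bond between C-7 and C-8.
Putting it together: dec-7-yn-2-one.

dec-7-yn-2-one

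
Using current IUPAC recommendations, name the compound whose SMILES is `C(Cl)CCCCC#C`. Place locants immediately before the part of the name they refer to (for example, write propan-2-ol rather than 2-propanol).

7-chlorohept-1-yne

The longest carbon chain that includes the multiple bond has 7 carbons, so the parent hydride is heptane.
The chain contains a C≡C triple bond, so the unsaturation ending is -yne.
Choose the numbering such that numbering from this end puts the triple bond at C-1 rather than C-6.
This places the triple bond between C-1 and C-2; a chloro group at C-7.
Putting it together: 7-chlorohept-1-yne.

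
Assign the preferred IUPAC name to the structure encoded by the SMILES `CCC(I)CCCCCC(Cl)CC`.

3-chloro-9-iodoundecane

The parent chain contains 11 carbons (undecane).
Choose the numbering such that the locant sets are identical either way, so the alphabetically earlier chloro substituent takes the lower locant (3 rather than 9).
That gives a chloro group at C-3; an iodo group at C-9.
The substituents are ordered alphabetically, ignoring any di-/tri- multipliers.
Assembling the pieces gives 3-chloro-9-iodoundecane.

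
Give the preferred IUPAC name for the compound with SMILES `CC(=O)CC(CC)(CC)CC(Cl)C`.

6-chloro-4,4-diethylheptan-2-one

Counting along the main chain through the carbonyl gives 7 carbons: the parent is heptane.
A ketone (C=O on an internal carbon) is the principal characteristic group, giving the suffix -one.
Number the chain so that numbering from this end puts the carbonyl group at C-2 rather than C-6.
This places the carbonyl at C-2; a chloro group at C-6; two ethyl groups at C-4.
The substituents are ordered alphabetically, ignoring any di-/tri- multipliers.
Assembling the pieces gives 6-chloro-4,4-diethylheptan-2-one.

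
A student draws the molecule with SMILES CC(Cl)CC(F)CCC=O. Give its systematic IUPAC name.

Counting along the main chain through the –CHO group gives 7 carbons: the parent is heptane.
An aldehyde (terminal –CHO) is the principal characteristic group, giving the suffix -al.
The numbering direction is chosen so that the aldehyde carbon is C-1 by definition.
With this numbering: a chloro group at C-6; a fluoro group at C-4.
Prefixes are listed alphabetically: chloro, fluoro.
Assembling the pieces gives 6-chloro-4-fluoroheptanal.

6-chloro-4-fluoroheptanal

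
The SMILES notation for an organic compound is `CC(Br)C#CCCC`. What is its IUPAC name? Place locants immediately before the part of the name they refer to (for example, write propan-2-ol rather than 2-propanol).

2-bromohept-3-yne

Counting along the main chain through the multiple bond gives 7 carbons: the parent is heptane.
The chain contains a C≡C triple bond, so the unsaturation ending is -yne.
The numbering direction is chosen so that numbering from this end puts the triple bond at C-3 rather than C-4.
This places the triple bond between C-3 and C-4; a bromo group at C-2.
The name is 2-bromohept-3-yne.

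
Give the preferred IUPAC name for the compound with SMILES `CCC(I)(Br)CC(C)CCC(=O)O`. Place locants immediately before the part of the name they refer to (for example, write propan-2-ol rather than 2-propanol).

6-bromo-6-iodo-4-methyloctanoic acid

The longest carbon chain that includes the –COOH group has 8 carbons, so the parent hydride is octane.
A carboxylic acid (terminal –COOH) is the principal characteristic group, giving the suffix -oic acid.
Choose the numbering such that the carboxylic acid carbon is C-1 by definition.
With this numbering: a bromo group at C-6; an iodo group at C-6; a methyl group at C-4.
Substituent prefixes are cited in alphabetical order (multiplying prefixes like di-/tri- are ignored for ordering).
The name is 6-bromo-6-iodo-4-methyloctanoic acid.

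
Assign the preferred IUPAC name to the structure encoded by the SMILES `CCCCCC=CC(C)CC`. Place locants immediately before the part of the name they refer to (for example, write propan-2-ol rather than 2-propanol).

Counting along the main chain through the multiple bond gives 10 carbons: the parent is decane.
A C=C double bond in the chain gives the infix -ene-.
Choose the numbering such that numbering from this end puts the double bond at C-4 rather than C-6.
That gives the double bond between C-4 and C-5; a methyl group at C-3.
Assembling the pieces gives 3-methyldec-4-ene.

3-methyldec-4-ene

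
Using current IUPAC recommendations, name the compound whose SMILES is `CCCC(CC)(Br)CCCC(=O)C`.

The longest carbon chain that includes the carbonyl has 9 carbons, so the parent hydride is nonane.
The highest-priority functional group is a ketone (C=O on an internal carbon), so the name ends in -one.
Choose the numbering such that numbering from this end puts the carbonyl group at C-2 rather than C-8.
With this numbering: the carbonyl at C-2; a bromo group at C-6; an ethyl group at C-6.
Substituent prefixes are cited in alphabetical order (multiplying prefixes like di-/tri- are ignored for ordering).
Assembling the pieces gives 6-bromo-6-ethylnonan-2-one.

6-bromo-6-ethylnonan-2-one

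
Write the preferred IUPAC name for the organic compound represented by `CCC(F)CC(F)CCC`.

3,5-difluorooctane

The longest continuous carbon chain has 8 atoms, so the parent hydride is octane.
Choose the numbering such that the substituent locant set {3,5} is lower than {4,6} at the first point of difference.
That gives fluoro groups at C-3 and C-5.
The name is 3,5-difluorooctane.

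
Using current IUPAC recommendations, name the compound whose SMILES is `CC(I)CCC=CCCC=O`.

The longest chain bearing the –CHO group and the multiple bond is 9 carbons long (nonane).
The highest-priority functional group is an aldehyde (terminal –CHO), so the name ends in -al.
The chain contains a C=C double bond, so the unsaturation ending is -ene.
Number the chain so that the aldehyde carbon is C-1 by definition.
With this numbering: the double bond between C-4 and C-5; an iodo group at C-8.
Assembling the pieces gives 8-iodonon-4-enal.

8-iodonon-4-enal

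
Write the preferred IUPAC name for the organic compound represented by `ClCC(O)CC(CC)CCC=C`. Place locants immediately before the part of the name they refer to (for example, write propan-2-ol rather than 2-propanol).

1-chloro-4-ethyloct-7-en-2-ol

Counting along the main chain through the –OH group and the multiple bond gives 8 carbons: the parent is octane.
The highest-priority functional group is an alcohol (–OH), so the name ends in -ol.
The chain contains a C=C double bond, so the unsaturation ending is -ene.
The numbering direction is chosen so that numbering from this end puts the hydroxyl group at C-2 rather than C-7.
With this numbering: the hydroxyl at C-2; the double bond between C-7 and C-8; a chloro group at C-1; an ethyl group at C-4.
Substituent prefixes are cited in alphabetical order (multiplying prefixes like di-/tri- are ignored for ordering).
The name is 1-chloro-4-ethyloct-7-en-2-ol.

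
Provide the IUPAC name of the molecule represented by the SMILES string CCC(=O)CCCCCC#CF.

Counting along the main chain through the carbonyl and the multiple bond gives 10 carbons: the parent is decane.
A ketone (C=O on an internal carbon) is the principal characteristic group, giving the suffix -one.
A C≡C triple bond in the chain gives the infix -yne-.
The numbering direction is chosen so that numbering from this end puts the carbonyl group at C-3 rather than C-8.
That gives the carbonyl at C-3; the triple bond between C-9 and C-10; a fluoro group at C-10.
Putting it together: 10-fluorodec-9-yn-3-one.

10-fluorodec-9-yn-3-one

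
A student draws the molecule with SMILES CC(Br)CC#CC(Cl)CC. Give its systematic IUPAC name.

The longest carbon chain that includes the multiple bond has 8 carbons, so the parent hydride is octane.
There is one C≡C triple bond, indicated by the ending -yne.
The numbering direction is chosen so that the substituent locant set {2,6} is lower than {3,7} at the first point of difference.
This places the triple bond between C-4 and C-5; a bromo group at C-2; a chloro group at C-6.
Substituent prefixes are cited in alphabetical order (multiplying prefixes like di-/tri- are ignored for ordering).
The name is 2-bromo-6-chlorooct-4-yne.

2-bromo-6-chlorooct-4-yne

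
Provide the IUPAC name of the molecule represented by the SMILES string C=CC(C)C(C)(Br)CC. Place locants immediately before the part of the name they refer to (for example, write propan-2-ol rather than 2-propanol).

4-bromo-3,4-dimethylhex-1-ene

Counting along the main chain through the multiple bond gives 6 carbons: the parent is hexane.
A C=C double bond in the chain gives the infix -ene-.
Number the chain so that numbering from this end puts the double bond at C-1 rather than C-5.
With this numbering: the double bond between C-1 and C-2; a bromo group at C-4; methyl groups at C-3 and C-4.
The substituents are ordered alphabetically, ignoring any di-/tri- multipliers.
Assembling the pieces gives 4-bromo-3,4-dimethylhex-1-ene.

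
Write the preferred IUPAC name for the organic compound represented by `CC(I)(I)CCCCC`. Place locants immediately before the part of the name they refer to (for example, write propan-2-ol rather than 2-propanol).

2,2-diiodoheptane

The longest continuous carbon chain has 7 atoms, so the parent hydride is heptane.
The numbering direction is chosen so that the substituent locant set {2,2} is lower than {6,6} at the first point of difference.
With this numbering: two iodo groups at C-2.
The name is 2,2-diiodoheptane.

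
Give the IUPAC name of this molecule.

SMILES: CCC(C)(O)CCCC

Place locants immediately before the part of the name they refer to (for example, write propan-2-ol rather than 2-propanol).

3-methylheptan-3-ol

Counting along the main chain through the –OH group gives 7 carbons: the parent is heptane.
The highest-priority functional group is an alcohol (–OH), so the name ends in -ol.
The numbering direction is chosen so that numbering from this end puts the hydroxyl group at C-3 rather than C-5.
This places the hydroxyl at C-3; a methyl group at C-3.
The name is 3-methylheptan-3-ol.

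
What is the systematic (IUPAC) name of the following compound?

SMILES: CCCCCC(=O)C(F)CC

3-fluorononan-4-one

Counting along the main chain through the carbonyl gives 9 carbons: the parent is nonane.
A ketone (C=O on an internal carbon) is the principal characteristic group, giving the suffix -one.
Number the chain so that numbering from this end puts the carbonyl group at C-4 rather than C-6.
With this numbering: the carbonyl at C-4; a fluoro group at C-3.
Putting it together: 3-fluorononan-4-one.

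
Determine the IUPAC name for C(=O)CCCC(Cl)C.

The longest carbon chain that includes the –CHO group has 6 carbons, so the parent hydride is hexane.
An aldehyde (terminal –CHO) is the principal characteristic group, giving the suffix -al.
Choose the numbering such that the aldehyde carbon is C-1 by definition.
With this numbering: a chloro group at C-5.
The name is 5-chlorohexanal.

5-chlorohexanal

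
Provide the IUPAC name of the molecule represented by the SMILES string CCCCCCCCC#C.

Counting along the main chain through the multiple bond gives 10 carbons: the parent is decane.
There is one C≡C triple bond, indicated by the ending -yne.
The numbering direction is chosen so that numbering from this end puts the triple bond at C-1 rather than C-9.
This places the triple bond between C-1 and C-2.
Assembling the pieces gives dec-1-yne.

dec-1-yne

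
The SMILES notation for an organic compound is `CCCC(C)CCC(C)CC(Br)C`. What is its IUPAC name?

2-bromo-4,7-dimethyldecane

The longest carbon chain is 10 atoms: the parent is decane.
Number the chain so that the substituent locant set {2,4,7} is lower than {4,7,9} at the first point of difference.
That gives a bromo group at C-2; methyl groups at C-4 and C-7.
Substituent prefixes are cited in alphabetical order (multiplying prefixes like di-/tri- are ignored for ordering).
Putting it together: 2-bromo-4,7-dimethyldecane.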